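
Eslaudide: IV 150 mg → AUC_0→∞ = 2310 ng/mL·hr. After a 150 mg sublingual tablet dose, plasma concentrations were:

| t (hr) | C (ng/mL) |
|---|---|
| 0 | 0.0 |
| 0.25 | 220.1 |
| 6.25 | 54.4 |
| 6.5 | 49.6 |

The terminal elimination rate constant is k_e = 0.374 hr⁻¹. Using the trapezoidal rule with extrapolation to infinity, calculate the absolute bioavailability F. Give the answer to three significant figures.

Trapezoidal AUC_0→6.5 (sublingual tablet):
  [0→0.25]: (0.0+220.1)/2 × 0.25 = 27.5125
  [0.25→6.25]: (220.1+54.4)/2 × 6 = 823.5
  [6.25→6.5]: (54.4+49.6)/2 × 0.25 = 13.0
  Sum = 864.0125 ng/mL·hr
Tail: C_last/k_e = 49.6/0.374 = 132.620
AUC_0→∞ (sublingual tablet) = 864.0125 + 132.620 = 996.6325 ng/mL·hr
F = (AUC_ev/D_ev)/(AUC_iv/D_iv) = (996.6325/150)/(2310/150) = 6.64422/15.4 = 0.4314

F = 0.431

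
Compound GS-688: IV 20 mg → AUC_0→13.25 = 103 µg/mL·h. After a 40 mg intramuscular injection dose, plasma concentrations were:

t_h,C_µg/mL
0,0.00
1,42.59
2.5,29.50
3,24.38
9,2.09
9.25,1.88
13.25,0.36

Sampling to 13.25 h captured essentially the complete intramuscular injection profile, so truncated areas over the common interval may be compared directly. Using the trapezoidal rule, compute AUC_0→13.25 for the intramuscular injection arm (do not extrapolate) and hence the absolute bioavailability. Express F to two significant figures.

Trapezoidal AUC_0→13.25 (intramuscular injection):
  [0→1]: (0.00+42.59)/2 × 1 = 21.295
  [1→2.5]: (42.59+29.50)/2 × 1.5 = 54.0675
  [2.5→3]: (29.50+24.38)/2 × 0.5 = 13.47
  [3→9]: (24.38+2.09)/2 × 6 = 79.41
  [9→9.25]: (2.09+1.88)/2 × 0.25 = 0.49625
  [9.25→13.25]: (1.88+0.36)/2 × 4 = 4.48
  Sum = 173.21875 µg/mL·h
F = (AUC_ev/D_ev)/(AUC_iv/D_iv) = (173.21875/40)/(103/20) = 4.33047/5.15 = 0.8409

F = 0.84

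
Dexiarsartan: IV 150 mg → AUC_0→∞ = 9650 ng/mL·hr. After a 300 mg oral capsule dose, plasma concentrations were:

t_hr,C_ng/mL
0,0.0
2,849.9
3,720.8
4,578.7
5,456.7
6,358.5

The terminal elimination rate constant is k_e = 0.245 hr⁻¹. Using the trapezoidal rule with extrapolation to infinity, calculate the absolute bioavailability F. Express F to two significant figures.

F = 0.24

Trapezoidal AUC_0→6 (oral capsule):
  [0→2]: (0.0+849.9)/2 × 2 = 849.9
  [2→3]: (849.9+720.8)/2 × 1 = 785.35
  [3→4]: (720.8+578.7)/2 × 1 = 649.75
  [4→5]: (578.7+456.7)/2 × 1 = 517.7
  [5→6]: (456.7+358.5)/2 × 1 = 407.6
  Sum = 3210.3 ng/mL·hr
Tail: C_last/k_e = 358.5/0.245 = 1463.265
AUC_0→∞ (oral capsule) = 3210.3 + 1463.265 = 4673.565 ng/mL·hr
F = (AUC_ev/D_ev)/(AUC_iv/D_iv) = (4673.565/300)/(9650/150) = 15.57855/64.3333 = 0.2422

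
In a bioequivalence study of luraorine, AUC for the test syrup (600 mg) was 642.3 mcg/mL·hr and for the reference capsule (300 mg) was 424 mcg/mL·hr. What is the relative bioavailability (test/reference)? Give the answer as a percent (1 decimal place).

F_rel = (AUC_test/D_test) / (AUC_ref/D_ref)
      = (642.3/600) / (424/300)
      = 1.0705 / 1.41333 = 0.7574 = 75.74%

F_rel = 75.7%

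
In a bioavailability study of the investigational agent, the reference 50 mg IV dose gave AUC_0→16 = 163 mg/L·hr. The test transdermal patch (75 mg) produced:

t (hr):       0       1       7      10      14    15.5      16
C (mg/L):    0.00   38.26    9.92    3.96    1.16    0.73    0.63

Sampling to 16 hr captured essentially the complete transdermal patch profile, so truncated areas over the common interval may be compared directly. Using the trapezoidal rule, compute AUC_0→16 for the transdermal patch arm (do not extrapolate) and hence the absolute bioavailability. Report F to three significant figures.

F = 0.804

Trapezoidal AUC_0→16 (transdermal patch):
  [0→1]: (0.00+38.26)/2 × 1 = 19.13
  [1→7]: (38.26+9.92)/2 × 6 = 144.54
  [7→10]: (9.92+3.96)/2 × 3 = 20.82
  [10→14]: (3.96+1.16)/2 × 4 = 10.24
  [14→15.5]: (1.16+0.73)/2 × 1.5 = 1.4175
  [15.5→16]: (0.73+0.63)/2 × 0.5 = 0.34
  Sum = 196.4875 mg/L·hr
F = (AUC_ev/D_ev)/(AUC_iv/D_iv) = (196.4875/75)/(163/50) = 2.61983/3.26 = 0.8036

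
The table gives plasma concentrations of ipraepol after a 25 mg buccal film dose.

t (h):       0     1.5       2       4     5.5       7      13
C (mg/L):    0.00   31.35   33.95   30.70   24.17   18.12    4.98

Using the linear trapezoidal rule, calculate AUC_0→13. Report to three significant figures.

Trapezoidal AUC_0→13:
  [0→1.5]: (0.00+31.35)/2 × 1.5 = 23.5125
  [1.5→2]: (31.35+33.95)/2 × 0.5 = 16.325
  [2→4]: (33.95+30.70)/2 × 2 = 64.65
  [4→5.5]: (30.70+24.17)/2 × 1.5 = 41.1525
  [5.5→7]: (24.17+18.12)/2 × 1.5 = 31.7175
  [7→13]: (18.12+4.98)/2 × 6 = 69.3
  Sum = 246.6575 mg/L·h

AUC = 247 mg/L·h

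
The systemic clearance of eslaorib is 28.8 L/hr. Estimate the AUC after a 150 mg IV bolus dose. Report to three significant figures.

AUC = 5.21 mg/L·hr

AUC_0→∞ = Dose_iv / CL
        = 150 / 28.8 = 5.20833 mg/L·hr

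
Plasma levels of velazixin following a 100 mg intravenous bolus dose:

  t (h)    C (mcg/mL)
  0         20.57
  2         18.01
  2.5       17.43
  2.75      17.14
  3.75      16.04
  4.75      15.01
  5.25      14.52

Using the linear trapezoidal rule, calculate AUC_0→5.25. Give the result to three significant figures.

Trapezoidal AUC_0→5.25:
  [0→2]: (20.57+18.01)/2 × 2 = 38.58
  [2→2.5]: (18.01+17.43)/2 × 0.5 = 8.86
  [2.5→2.75]: (17.43+17.14)/2 × 0.25 = 4.32125
  [2.75→3.75]: (17.14+16.04)/2 × 1 = 16.59
  [3.75→4.75]: (16.04+15.01)/2 × 1 = 15.525
  [4.75→5.25]: (15.01+14.52)/2 × 0.5 = 7.3825
  Sum = 91.25875 mcg/mL·h

AUC = 91.3 mcg/mL·h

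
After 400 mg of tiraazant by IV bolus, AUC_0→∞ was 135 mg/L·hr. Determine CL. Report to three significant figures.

CL = 2.96 L/hr

CL = Dose_iv / AUC_0→∞
   = 400 / 135 = 2.96296 L/hr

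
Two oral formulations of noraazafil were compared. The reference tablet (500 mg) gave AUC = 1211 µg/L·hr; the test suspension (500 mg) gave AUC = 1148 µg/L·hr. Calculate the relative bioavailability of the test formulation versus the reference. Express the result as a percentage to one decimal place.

F_rel = (AUC_test/D_test) / (AUC_ref/D_ref)
      = (1148/500) / (1211/500)
      = 2.296 / 2.422 = 0.9480 = 94.80%

F_rel = 94.8%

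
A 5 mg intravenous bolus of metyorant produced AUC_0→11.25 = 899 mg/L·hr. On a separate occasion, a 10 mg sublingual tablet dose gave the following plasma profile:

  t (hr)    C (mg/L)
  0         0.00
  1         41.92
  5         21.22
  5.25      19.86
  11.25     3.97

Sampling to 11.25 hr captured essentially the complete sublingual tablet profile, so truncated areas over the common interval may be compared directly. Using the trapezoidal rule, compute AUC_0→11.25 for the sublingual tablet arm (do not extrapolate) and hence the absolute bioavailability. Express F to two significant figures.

F = 0.12

Trapezoidal AUC_0→11.25 (sublingual tablet):
  [0→1]: (0.00+41.92)/2 × 1 = 20.96
  [1→5]: (41.92+21.22)/2 × 4 = 126.28
  [5→5.25]: (21.22+19.86)/2 × 0.25 = 5.135
  [5.25→11.25]: (19.86+3.97)/2 × 6 = 71.49
  Sum = 223.865 mg/L·hr
F = (AUC_ev/D_ev)/(AUC_iv/D_iv) = (223.865/10)/(899/5) = 22.3865/179.8 = 0.1245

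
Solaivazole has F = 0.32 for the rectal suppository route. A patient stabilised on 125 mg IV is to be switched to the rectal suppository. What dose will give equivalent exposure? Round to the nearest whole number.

D_rectal = 391 mg

For equal systemic exposure: F × D_ev = D_iv
D_ev = D_iv / F = 125 / 0.32 = 390.625 mg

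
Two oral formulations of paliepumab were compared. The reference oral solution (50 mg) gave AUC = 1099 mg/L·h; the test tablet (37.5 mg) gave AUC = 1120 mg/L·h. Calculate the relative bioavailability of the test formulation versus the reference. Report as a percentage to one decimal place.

F_rel = (AUC_test/D_test) / (AUC_ref/D_ref)
      = (1120/37.5) / (1099/50)
      = 29.8667 / 21.98 = 1.3588 = 135.88%

F_rel = 135.9%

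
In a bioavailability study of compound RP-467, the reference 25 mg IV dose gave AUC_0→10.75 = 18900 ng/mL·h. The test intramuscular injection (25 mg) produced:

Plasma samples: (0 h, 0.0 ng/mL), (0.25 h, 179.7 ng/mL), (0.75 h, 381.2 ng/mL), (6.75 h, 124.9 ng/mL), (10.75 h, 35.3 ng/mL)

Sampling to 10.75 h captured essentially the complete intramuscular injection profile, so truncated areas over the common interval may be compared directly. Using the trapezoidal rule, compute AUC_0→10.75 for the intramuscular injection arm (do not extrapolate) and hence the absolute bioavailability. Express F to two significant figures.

F = 0.11

Trapezoidal AUC_0→10.75 (intramuscular injection):
  [0→0.25]: (0.0+179.7)/2 × 0.25 = 22.4625
  [0.25→0.75]: (179.7+381.2)/2 × 0.5 = 140.225
  [0.75→6.75]: (381.2+124.9)/2 × 6 = 1518.3
  [6.75→10.75]: (124.9+35.3)/2 × 4 = 320.4
  Sum = 2001.3875 ng/mL·h
F = (AUC_ev/D_ev)/(AUC_iv/D_iv) = (2001.3875/25)/(18900/25) = 80.0555/756 = 0.1059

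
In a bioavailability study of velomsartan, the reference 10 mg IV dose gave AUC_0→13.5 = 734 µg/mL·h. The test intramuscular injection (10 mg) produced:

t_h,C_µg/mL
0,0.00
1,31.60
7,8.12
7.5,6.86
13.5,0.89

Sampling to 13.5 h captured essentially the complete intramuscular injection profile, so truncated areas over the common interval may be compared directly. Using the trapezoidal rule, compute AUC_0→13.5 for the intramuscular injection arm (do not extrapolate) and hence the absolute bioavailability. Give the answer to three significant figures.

Trapezoidal AUC_0→13.5 (intramuscular injection):
  [0→1]: (0.00+31.60)/2 × 1 = 15.8
  [1→7]: (31.60+8.12)/2 × 6 = 119.16
  [7→7.5]: (8.12+6.86)/2 × 0.5 = 3.745
  [7.5→13.5]: (6.86+0.89)/2 × 6 = 23.25
  Sum = 161.955 µg/mL·h
F = (AUC_ev/D_ev)/(AUC_iv/D_iv) = (161.955/10)/(734/10) = 16.1955/73.4 = 0.2206

F = 0.221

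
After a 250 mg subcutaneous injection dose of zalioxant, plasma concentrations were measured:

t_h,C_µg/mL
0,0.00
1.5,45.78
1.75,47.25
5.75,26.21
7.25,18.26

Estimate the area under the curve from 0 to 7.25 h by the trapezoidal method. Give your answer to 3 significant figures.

Trapezoidal AUC_0→7.25:
  [0→1.5]: (0.00+45.78)/2 × 1.5 = 34.335
  [1.5→1.75]: (45.78+47.25)/2 × 0.25 = 11.62875
  [1.75→5.75]: (47.25+26.21)/2 × 4 = 146.92
  [5.75→7.25]: (26.21+18.26)/2 × 1.5 = 33.3525
  Sum = 226.23625 µg/mL·h

AUC = 226 µg/mL·h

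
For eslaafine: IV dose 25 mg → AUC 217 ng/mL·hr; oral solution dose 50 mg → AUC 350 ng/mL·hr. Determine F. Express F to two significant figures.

F = 0.81

F = (AUC_ev / D_ev) / (AUC_iv / D_iv)
  = (350/50) / (217/25)
  = 7 / 8.68 = 0.8065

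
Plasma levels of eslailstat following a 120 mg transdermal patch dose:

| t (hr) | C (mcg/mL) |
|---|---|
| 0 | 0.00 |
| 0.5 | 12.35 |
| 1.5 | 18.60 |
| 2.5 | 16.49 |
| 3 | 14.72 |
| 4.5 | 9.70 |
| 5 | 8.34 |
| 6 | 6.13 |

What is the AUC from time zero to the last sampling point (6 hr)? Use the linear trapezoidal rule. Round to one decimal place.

AUC = 74.0 mcg/mL·hr

Trapezoidal AUC_0→6:
  [0→0.5]: (0.00+12.35)/2 × 0.5 = 3.0875
  [0.5→1.5]: (12.35+18.60)/2 × 1 = 15.475
  [1.5→2.5]: (18.60+16.49)/2 × 1 = 17.545
  [2.5→3]: (16.49+14.72)/2 × 0.5 = 7.8025
  [3→4.5]: (14.72+9.70)/2 × 1.5 = 18.315
  [4.5→5]: (9.70+8.34)/2 × 0.5 = 4.51
  [5→6]: (8.34+6.13)/2 × 1 = 7.235
  Sum = 73.97 mcg/mL·hr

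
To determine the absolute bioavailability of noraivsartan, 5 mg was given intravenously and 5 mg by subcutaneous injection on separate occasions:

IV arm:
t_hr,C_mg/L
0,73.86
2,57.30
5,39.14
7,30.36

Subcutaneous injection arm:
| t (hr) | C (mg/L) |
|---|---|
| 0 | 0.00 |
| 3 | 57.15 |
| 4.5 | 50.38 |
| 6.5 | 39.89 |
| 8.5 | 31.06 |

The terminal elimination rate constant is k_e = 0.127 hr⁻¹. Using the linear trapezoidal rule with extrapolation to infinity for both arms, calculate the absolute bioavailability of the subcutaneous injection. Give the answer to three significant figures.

F = 0.979

Trapezoidal AUC_0→7 (IV):
  [0→2]: (73.86+57.30)/2 × 2 = 131.16
  [2→5]: (57.30+39.14)/2 × 3 = 144.66
  [5→7]: (39.14+30.36)/2 × 2 = 69.5
  Sum = 345.32 mg/L·hr
IV tail: 30.36/0.127 = 239.055; AUC_iv,0→∞ = 345.32 + 239.055 = 584.375 mg/L·hr
Trapezoidal AUC_0→8.5 (subcutaneous injection):
  [0→3]: (0.00+57.15)/2 × 3 = 85.725
  [3→4.5]: (57.15+50.38)/2 × 1.5 = 80.6475
  [4.5→6.5]: (50.38+39.89)/2 × 2 = 90.27
  [6.5→8.5]: (39.89+31.06)/2 × 2 = 70.95
  Sum = 327.5925 mg/L·hr
subcutaneous injection tail: 31.06/0.127 = 244.567; AUC_ev,0→∞ = 327.5925 + 244.567 = 572.1595 mg/L·hr
F = (AUC_ev/D_ev)/(AUC_iv/D_iv) = (572.1595/5)/(584.375/5) = 114.4319/116.875 = 0.9791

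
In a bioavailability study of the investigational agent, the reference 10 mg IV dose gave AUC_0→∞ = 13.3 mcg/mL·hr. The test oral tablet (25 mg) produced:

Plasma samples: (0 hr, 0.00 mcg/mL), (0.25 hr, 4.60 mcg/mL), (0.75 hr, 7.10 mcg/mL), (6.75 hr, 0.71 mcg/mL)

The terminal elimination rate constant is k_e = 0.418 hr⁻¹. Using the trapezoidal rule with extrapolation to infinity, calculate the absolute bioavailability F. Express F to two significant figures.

F = 0.86

Trapezoidal AUC_0→6.75 (oral tablet):
  [0→0.25]: (0.00+4.60)/2 × 0.25 = 0.575
  [0.25→0.75]: (4.60+7.10)/2 × 0.5 = 2.925
  [0.75→6.75]: (7.10+0.71)/2 × 6 = 23.43
  Sum = 26.93 mcg/mL·hr
Tail: C_last/k_e = 0.71/0.418 = 1.699
AUC_0→∞ (oral tablet) = 26.93 + 1.699 = 28.629 mcg/mL·hr
F = (AUC_ev/D_ev)/(AUC_iv/D_iv) = (28.629/25)/(13.3/10) = 1.14516/1.33 = 0.8610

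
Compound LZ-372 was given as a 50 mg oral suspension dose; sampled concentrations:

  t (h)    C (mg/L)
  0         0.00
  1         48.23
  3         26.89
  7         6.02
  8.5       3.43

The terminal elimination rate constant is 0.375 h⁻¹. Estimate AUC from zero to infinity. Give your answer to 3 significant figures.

AUC = 181 mg/L·h

Trapezoidal AUC_0→8.5:
  [0→1]: (0.00+48.23)/2 × 1 = 24.115
  [1→3]: (48.23+26.89)/2 × 2 = 75.12
  [3→7]: (26.89+6.02)/2 × 4 = 65.82
  [7→8.5]: (6.02+3.43)/2 × 1.5 = 7.0875
  Sum = 172.1425 mg/L·h
Extrapolated tail: C_last / k_e = 3.43 / 0.375 = 9.147
AUC_0→∞ = 172.1425 + 9.147 = 181.2895 mg/L·h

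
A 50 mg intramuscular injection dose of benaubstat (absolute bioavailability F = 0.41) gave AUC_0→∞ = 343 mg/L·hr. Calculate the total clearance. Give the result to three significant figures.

CL = 0.0598 L/hr

CL = F × Dose / AUC_0→∞
   = 0.41 × 50 / 343 = 0.0597668 L/hr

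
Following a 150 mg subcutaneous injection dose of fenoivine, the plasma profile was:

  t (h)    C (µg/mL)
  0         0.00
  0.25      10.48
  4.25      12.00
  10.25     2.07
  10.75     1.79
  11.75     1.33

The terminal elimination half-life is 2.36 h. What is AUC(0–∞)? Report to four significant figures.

Trapezoidal AUC_0→11.75:
  [0→0.25]: (0.00+10.48)/2 × 0.25 = 1.31
  [0.25→4.25]: (10.48+12.00)/2 × 4 = 44.96
  [4.25→10.25]: (12.00+2.07)/2 × 6 = 42.21
  [10.25→10.75]: (2.07+1.79)/2 × 0.5 = 0.965
  [10.75→11.75]: (1.79+1.33)/2 × 1 = 1.56
  Sum = 91.005 µg/mL·h
k_e = ln2 / t½ = 0.693147 / 2.36 = 0.2937 h^-1
Extrapolated tail: C_last / k_e = 1.33 / 0.2937 = 4.528
AUC_0→∞ = 91.005 + 4.528 = 95.533 µg/mL·h

AUC = 95.53 µg/mL·h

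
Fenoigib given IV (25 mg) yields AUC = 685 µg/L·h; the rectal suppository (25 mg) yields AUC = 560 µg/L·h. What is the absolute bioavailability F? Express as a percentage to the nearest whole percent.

F = (AUC_ev / D_ev) / (AUC_iv / D_iv)
  = (560/25) / (685/25)
  = 22.4 / 27.4 = 0.8175
  = 81.75%

F = 82%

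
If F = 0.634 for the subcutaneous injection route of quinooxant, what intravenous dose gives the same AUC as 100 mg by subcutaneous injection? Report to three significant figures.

Systemic exposure from an extravascular dose = F × D_ev, so the equivalent IV dose is F × D_ev.
D_iv = F × D_ev = 0.634 × 100 = 63.4 mg

D_iv = 63.4 mg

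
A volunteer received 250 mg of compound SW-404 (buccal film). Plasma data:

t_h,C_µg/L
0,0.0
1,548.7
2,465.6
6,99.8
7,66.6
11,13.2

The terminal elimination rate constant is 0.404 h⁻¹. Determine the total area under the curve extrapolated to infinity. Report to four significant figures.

AUC = 2188 µg/L·h

Trapezoidal AUC_0→11:
  [0→1]: (0.0+548.7)/2 × 1 = 274.35
  [1→2]: (548.7+465.6)/2 × 1 = 507.15
  [2→6]: (465.6+99.8)/2 × 4 = 1130.8
  [6→7]: (99.8+66.6)/2 × 1 = 83.2
  [7→11]: (66.6+13.2)/2 × 4 = 159.6
  Sum = 2155.1 µg/L·h
Extrapolated tail: C_last / k_e = 13.2 / 0.404 = 32.673
AUC_0→∞ = 2155.1 + 32.673 = 2187.773 µg/L·h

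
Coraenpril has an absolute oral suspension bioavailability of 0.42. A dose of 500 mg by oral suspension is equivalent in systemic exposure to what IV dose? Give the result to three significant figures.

Systemic exposure from an extravascular dose = F × D_ev, so the equivalent IV dose is F × D_ev.
D_iv = F × D_ev = 0.42 × 500 = 210 mg

D_iv = 210 mg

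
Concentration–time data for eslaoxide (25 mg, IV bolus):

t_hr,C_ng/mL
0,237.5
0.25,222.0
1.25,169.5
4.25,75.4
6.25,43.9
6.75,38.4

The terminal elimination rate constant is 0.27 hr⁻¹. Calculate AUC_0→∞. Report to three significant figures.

Trapezoidal AUC_0→6.75:
  [0→0.25]: (237.5+222.0)/2 × 0.25 = 57.4375
  [0.25→1.25]: (222.0+169.5)/2 × 1 = 195.75
  [1.25→4.25]: (169.5+75.4)/2 × 3 = 367.35
  [4.25→6.25]: (75.4+43.9)/2 × 2 = 119.3
  [6.25→6.75]: (43.9+38.4)/2 × 0.5 = 20.575
  Sum = 760.4125 ng/mL·hr
Extrapolated tail: C_last / k_e = 38.4 / 0.27 = 142.222
AUC_0→∞ = 760.4125 + 142.222 = 902.6345 ng/mL·hr

AUC = 903 ng/mL·hr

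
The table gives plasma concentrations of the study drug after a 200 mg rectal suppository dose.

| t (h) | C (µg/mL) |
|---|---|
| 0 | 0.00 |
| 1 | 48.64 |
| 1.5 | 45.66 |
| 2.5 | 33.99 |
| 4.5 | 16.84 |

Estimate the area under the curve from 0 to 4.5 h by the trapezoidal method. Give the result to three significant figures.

AUC = 139 µg/mL·h

Trapezoidal AUC_0→4.5:
  [0→1]: (0.00+48.64)/2 × 1 = 24.32
  [1→1.5]: (48.64+45.66)/2 × 0.5 = 23.575
  [1.5→2.5]: (45.66+33.99)/2 × 1 = 39.825
  [2.5→4.5]: (33.99+16.84)/2 × 2 = 50.83
  Sum = 138.55 µg/mL·h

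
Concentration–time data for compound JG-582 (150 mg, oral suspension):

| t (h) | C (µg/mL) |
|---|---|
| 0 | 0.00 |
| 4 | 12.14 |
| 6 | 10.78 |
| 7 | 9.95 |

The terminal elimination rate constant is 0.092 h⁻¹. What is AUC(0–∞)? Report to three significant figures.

AUC = 166 µg/mL·h

Trapezoidal AUC_0→7:
  [0→4]: (0.00+12.14)/2 × 4 = 24.28
  [4→6]: (12.14+10.78)/2 × 2 = 22.92
  [6→7]: (10.78+9.95)/2 × 1 = 10.365
  Sum = 57.565 µg/mL·h
Extrapolated tail: C_last / k_e = 9.95 / 0.092 = 108.152
AUC_0→∞ = 57.565 + 108.152 = 165.717 µg/mL·h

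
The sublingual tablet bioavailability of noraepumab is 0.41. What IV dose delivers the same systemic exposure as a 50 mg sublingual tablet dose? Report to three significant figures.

Systemic exposure from an extravascular dose = F × D_ev, so the equivalent IV dose is F × D_ev.
D_iv = F × D_ev = 0.41 × 50 = 20.5 mg

D_iv = 20.5 mg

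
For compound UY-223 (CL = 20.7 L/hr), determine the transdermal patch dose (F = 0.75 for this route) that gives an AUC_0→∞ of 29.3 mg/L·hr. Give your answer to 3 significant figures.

Dose = 809 mg

Dose = CL × AUC_0→∞ / F
     = 20.7 × 29.3 / 0.75 = 808.68 mg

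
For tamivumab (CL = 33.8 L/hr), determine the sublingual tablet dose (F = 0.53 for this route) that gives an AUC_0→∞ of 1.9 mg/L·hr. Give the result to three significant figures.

Dose = CL × AUC_0→∞ / F
     = 33.8 × 1.9 / 0.53 = 121.17 mg

Dose = 121 mg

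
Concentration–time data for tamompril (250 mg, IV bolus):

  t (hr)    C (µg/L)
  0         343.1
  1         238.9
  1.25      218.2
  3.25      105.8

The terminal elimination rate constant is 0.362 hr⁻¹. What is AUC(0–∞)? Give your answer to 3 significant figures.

Trapezoidal AUC_0→3.25:
  [0→1]: (343.1+238.9)/2 × 1 = 291.0
  [1→1.25]: (238.9+218.2)/2 × 0.25 = 57.1375
  [1.25→3.25]: (218.2+105.8)/2 × 2 = 324.0
  Sum = 672.1375 µg/L·hr
Extrapolated tail: C_last / k_e = 105.8 / 0.362 = 292.265
AUC_0→∞ = 672.1375 + 292.265 = 964.4025 µg/L·hr

AUC = 964 µg/L·hr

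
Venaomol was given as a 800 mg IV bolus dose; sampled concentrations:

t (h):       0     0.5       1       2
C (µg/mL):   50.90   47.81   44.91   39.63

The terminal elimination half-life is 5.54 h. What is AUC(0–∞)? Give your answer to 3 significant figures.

AUC = 407 µg/mL·h

Trapezoidal AUC_0→2:
  [0→0.5]: (50.90+47.81)/2 × 0.5 = 24.6775
  [0.5→1]: (47.81+44.91)/2 × 0.5 = 23.18
  [1→2]: (44.91+39.63)/2 × 1 = 42.27
  Sum = 90.1275 µg/mL·h
k_e = ln2 / t½ = 0.693147 / 5.54 = 0.1251 h^-1
Extrapolated tail: C_last / k_e = 39.63 / 0.1251 = 316.787
AUC_0→∞ = 90.1275 + 316.787 = 406.9145 µg/mL·h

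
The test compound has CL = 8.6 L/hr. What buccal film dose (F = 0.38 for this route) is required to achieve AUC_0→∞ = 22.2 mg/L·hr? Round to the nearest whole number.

Dose = CL × AUC_0→∞ / F
     = 8.6 × 22.2 / 0.38 = 502.421 mg

Dose = 502 mg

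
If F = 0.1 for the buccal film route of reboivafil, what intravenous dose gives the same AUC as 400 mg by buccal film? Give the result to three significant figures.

Systemic exposure from an extravascular dose = F × D_ev, so the equivalent IV dose is F × D_ev.
D_iv = F × D_ev = 0.1 × 400 = 40 mg

D_iv = 40.0 mg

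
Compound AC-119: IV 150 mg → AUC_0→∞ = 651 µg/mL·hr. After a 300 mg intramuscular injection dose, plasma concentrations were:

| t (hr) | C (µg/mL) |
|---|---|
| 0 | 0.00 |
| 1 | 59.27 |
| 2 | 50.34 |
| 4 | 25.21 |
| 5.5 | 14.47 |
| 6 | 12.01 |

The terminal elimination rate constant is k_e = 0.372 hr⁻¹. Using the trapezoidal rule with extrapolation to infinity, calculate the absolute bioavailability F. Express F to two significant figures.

Trapezoidal AUC_0→6 (intramuscular injection):
  [0→1]: (0.00+59.27)/2 × 1 = 29.635
  [1→2]: (59.27+50.34)/2 × 1 = 54.805
  [2→4]: (50.34+25.21)/2 × 2 = 75.55
  [4→5.5]: (25.21+14.47)/2 × 1.5 = 29.76
  [5.5→6]: (14.47+12.01)/2 × 0.5 = 6.62
  Sum = 196.37 µg/mL·hr
Tail: C_last/k_e = 12.01/0.372 = 32.285
AUC_0→∞ (intramuscular injection) = 196.37 + 32.285 = 228.655 µg/mL·hr
F = (AUC_ev/D_ev)/(AUC_iv/D_iv) = (228.655/300)/(651/150) = 0.762183/4.34 = 0.1756

F = 0.18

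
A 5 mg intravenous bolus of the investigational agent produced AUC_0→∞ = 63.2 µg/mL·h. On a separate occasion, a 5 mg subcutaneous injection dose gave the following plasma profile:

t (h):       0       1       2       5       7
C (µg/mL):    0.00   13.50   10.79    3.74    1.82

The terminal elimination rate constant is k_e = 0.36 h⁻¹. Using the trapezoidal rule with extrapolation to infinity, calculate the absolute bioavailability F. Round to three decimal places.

F = 0.812

Trapezoidal AUC_0→7 (subcutaneous injection):
  [0→1]: (0.00+13.50)/2 × 1 = 6.75
  [1→2]: (13.50+10.79)/2 × 1 = 12.145
  [2→5]: (10.79+3.74)/2 × 3 = 21.795
  [5→7]: (3.74+1.82)/2 × 2 = 5.56
  Sum = 46.25 µg/mL·h
Tail: C_last/k_e = 1.82/0.36 = 5.056
AUC_0→∞ (subcutaneous injection) = 46.25 + 5.056 = 51.306 µg/mL·h
F = (AUC_ev/D_ev)/(AUC_iv/D_iv) = (51.306/5)/(63.2/5) = 10.2612/12.64 = 0.8118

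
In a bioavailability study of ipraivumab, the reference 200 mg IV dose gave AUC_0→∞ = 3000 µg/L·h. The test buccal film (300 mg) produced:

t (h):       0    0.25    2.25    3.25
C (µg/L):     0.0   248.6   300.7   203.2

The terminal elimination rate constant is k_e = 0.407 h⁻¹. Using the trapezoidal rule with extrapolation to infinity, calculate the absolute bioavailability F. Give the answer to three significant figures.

Trapezoidal AUC_0→3.25 (buccal film):
  [0→0.25]: (0.0+248.6)/2 × 0.25 = 31.075
  [0.25→2.25]: (248.6+300.7)/2 × 2 = 549.3
  [2.25→3.25]: (300.7+203.2)/2 × 1 = 251.95
  Sum = 832.325 µg/L·h
Tail: C_last/k_e = 203.2/0.407 = 499.263
AUC_0→∞ (buccal film) = 832.325 + 499.263 = 1331.588 µg/L·h
F = (AUC_ev/D_ev)/(AUC_iv/D_iv) = (1331.588/300)/(3000/200) = 4.43863/15 = 0.2959

F = 0.296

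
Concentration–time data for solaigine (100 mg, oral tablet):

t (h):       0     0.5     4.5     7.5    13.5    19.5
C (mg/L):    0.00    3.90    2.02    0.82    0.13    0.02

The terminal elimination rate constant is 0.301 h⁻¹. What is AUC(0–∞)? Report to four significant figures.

Trapezoidal AUC_0→19.5:
  [0→0.5]: (0.00+3.90)/2 × 0.5 = 0.975
  [0.5→4.5]: (3.90+2.02)/2 × 4 = 11.84
  [4.5→7.5]: (2.02+0.82)/2 × 3 = 4.26
  [7.5→13.5]: (0.82+0.13)/2 × 6 = 2.85
  [13.5→19.5]: (0.13+0.02)/2 × 6 = 0.45
  Sum = 20.375 mg/L·h
Extrapolated tail: C_last / k_e = 0.02 / 0.301 = 0.066
AUC_0→∞ = 20.375 + 0.066 = 20.441 mg/L·h

AUC = 20.44 mg/L·h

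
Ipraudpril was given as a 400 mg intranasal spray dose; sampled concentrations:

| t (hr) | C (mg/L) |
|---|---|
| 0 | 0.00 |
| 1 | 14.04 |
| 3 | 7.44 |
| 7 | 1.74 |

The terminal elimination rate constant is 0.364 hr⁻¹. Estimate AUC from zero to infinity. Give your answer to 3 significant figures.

Trapezoidal AUC_0→7:
  [0→1]: (0.00+14.04)/2 × 1 = 7.02
  [1→3]: (14.04+7.44)/2 × 2 = 21.48
  [3→7]: (7.44+1.74)/2 × 4 = 18.36
  Sum = 46.86 mg/L·hr
Extrapolated tail: C_last / k_e = 1.74 / 0.364 = 4.780
AUC_0→∞ = 46.86 + 4.780 = 51.64 mg/L·hr

AUC = 51.6 mg/L·hr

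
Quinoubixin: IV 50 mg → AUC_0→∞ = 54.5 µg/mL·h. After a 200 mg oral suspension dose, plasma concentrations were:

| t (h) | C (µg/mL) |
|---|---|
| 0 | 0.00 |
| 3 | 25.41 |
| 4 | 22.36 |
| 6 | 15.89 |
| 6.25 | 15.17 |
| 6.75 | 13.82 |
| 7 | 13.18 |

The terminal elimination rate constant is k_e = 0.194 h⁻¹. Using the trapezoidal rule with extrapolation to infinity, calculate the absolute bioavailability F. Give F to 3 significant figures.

Trapezoidal AUC_0→7 (oral suspension):
  [0→3]: (0.00+25.41)/2 × 3 = 38.115
  [3→4]: (25.41+22.36)/2 × 1 = 23.885
  [4→6]: (22.36+15.89)/2 × 2 = 38.25
  [6→6.25]: (15.89+15.17)/2 × 0.25 = 3.8825
  [6.25→6.75]: (15.17+13.82)/2 × 0.5 = 7.2475
  [6.75→7]: (13.82+13.18)/2 × 0.25 = 3.375
  Sum = 114.755 µg/mL·h
Tail: C_last/k_e = 13.18/0.194 = 67.938
AUC_0→∞ (oral suspension) = 114.755 + 67.938 = 182.693 µg/mL·h
F = (AUC_ev/D_ev)/(AUC_iv/D_iv) = (182.693/200)/(54.5/50) = 0.913465/1.09 = 0.8380

F = 0.838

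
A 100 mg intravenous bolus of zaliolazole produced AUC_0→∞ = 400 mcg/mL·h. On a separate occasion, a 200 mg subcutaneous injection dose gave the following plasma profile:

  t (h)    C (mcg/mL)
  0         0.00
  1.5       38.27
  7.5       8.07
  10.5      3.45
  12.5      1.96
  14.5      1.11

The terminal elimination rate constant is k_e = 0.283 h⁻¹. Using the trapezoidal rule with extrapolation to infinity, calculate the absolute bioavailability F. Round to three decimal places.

F = 0.247

Trapezoidal AUC_0→14.5 (subcutaneous injection):
  [0→1.5]: (0.00+38.27)/2 × 1.5 = 28.7025
  [1.5→7.5]: (38.27+8.07)/2 × 6 = 139.02
  [7.5→10.5]: (8.07+3.45)/2 × 3 = 17.28
  [10.5→12.5]: (3.45+1.96)/2 × 2 = 5.41
  [12.5→14.5]: (1.96+1.11)/2 × 2 = 3.07
  Sum = 193.4825 mcg/mL·h
Tail: C_last/k_e = 1.11/0.283 = 3.922
AUC_0→∞ (subcutaneous injection) = 193.4825 + 3.922 = 197.4045 mcg/mL·h
F = (AUC_ev/D_ev)/(AUC_iv/D_iv) = (197.4045/200)/(400/100) = 0.9870225/4 = 0.2468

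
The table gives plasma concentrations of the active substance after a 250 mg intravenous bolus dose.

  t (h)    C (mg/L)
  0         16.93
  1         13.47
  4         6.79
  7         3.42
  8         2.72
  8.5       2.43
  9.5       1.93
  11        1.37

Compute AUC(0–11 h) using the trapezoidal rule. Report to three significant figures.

AUC = 69.9 mg/L·h

Trapezoidal AUC_0→11:
  [0→1]: (16.93+13.47)/2 × 1 = 15.2
  [1→4]: (13.47+6.79)/2 × 3 = 30.39
  [4→7]: (6.79+3.42)/2 × 3 = 15.315
  [7→8]: (3.42+2.72)/2 × 1 = 3.07
  [8→8.5]: (2.72+2.43)/2 × 0.5 = 1.2875
  [8.5→9.5]: (2.43+1.93)/2 × 1 = 2.18
  [9.5→11]: (1.93+1.37)/2 × 1.5 = 2.475
  Sum = 69.9175 mg/L·h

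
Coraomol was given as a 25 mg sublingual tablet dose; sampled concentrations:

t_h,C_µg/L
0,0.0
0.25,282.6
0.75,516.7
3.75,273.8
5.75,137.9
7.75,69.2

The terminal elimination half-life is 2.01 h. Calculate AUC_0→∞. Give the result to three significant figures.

Trapezoidal AUC_0→7.75:
  [0→0.25]: (0.0+282.6)/2 × 0.25 = 35.325
  [0.25→0.75]: (282.6+516.7)/2 × 0.5 = 199.825
  [0.75→3.75]: (516.7+273.8)/2 × 3 = 1185.75
  [3.75→5.75]: (273.8+137.9)/2 × 2 = 411.7
  [5.75→7.75]: (137.9+69.2)/2 × 2 = 207.1
  Sum = 2039.7 µg/L·h
k_e = ln2 / t½ = 0.693147 / 2.01 = 0.3448 h^-1
Extrapolated tail: C_last / k_e = 69.2 / 0.3448 = 200.696
AUC_0→∞ = 2039.7 + 200.696 = 2240.396 µg/L·h

AUC = 2240 µg/L·h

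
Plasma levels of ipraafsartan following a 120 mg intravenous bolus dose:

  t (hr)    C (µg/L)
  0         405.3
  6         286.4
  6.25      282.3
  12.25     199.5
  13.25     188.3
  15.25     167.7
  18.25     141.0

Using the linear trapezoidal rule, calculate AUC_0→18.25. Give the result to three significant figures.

AUC = 4600 µg/L·hr

Trapezoidal AUC_0→18.25:
  [0→6]: (405.3+286.4)/2 × 6 = 2075.1
  [6→6.25]: (286.4+282.3)/2 × 0.25 = 71.0875
  [6.25→12.25]: (282.3+199.5)/2 × 6 = 1445.4
  [12.25→13.25]: (199.5+188.3)/2 × 1 = 193.9
  [13.25→15.25]: (188.3+167.7)/2 × 2 = 356.0
  [15.25→18.25]: (167.7+141.0)/2 × 3 = 463.05
  Sum = 4604.5375 µg/L·hr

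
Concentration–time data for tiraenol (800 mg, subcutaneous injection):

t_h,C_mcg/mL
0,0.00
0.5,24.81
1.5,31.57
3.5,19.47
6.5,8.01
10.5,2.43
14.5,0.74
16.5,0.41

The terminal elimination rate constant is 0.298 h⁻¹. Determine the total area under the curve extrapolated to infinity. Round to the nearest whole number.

AUC = 156 mcg/mL·h

Trapezoidal AUC_0→16.5:
  [0→0.5]: (0.00+24.81)/2 × 0.5 = 6.2025
  [0.5→1.5]: (24.81+31.57)/2 × 1 = 28.19
  [1.5→3.5]: (31.57+19.47)/2 × 2 = 51.04
  [3.5→6.5]: (19.47+8.01)/2 × 3 = 41.22
  [6.5→10.5]: (8.01+2.43)/2 × 4 = 20.88
  [10.5→14.5]: (2.43+0.74)/2 × 4 = 6.34
  [14.5→16.5]: (0.74+0.41)/2 × 2 = 1.15
  Sum = 155.0225 mcg/mL·h
Extrapolated tail: C_last / k_e = 0.41 / 0.298 = 1.376
AUC_0→∞ = 155.0225 + 1.376 = 156.3985 mcg/mL·h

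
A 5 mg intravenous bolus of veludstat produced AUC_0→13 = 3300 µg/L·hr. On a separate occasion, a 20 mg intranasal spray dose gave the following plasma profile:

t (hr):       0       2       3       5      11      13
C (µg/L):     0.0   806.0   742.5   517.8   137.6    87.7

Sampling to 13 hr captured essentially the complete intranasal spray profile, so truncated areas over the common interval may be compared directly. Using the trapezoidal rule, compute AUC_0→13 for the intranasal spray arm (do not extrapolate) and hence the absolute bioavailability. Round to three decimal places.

Trapezoidal AUC_0→13 (intranasal spray):
  [0→2]: (0.0+806.0)/2 × 2 = 806.0
  [2→3]: (806.0+742.5)/2 × 1 = 774.25
  [3→5]: (742.5+517.8)/2 × 2 = 1260.3
  [5→11]: (517.8+137.6)/2 × 6 = 1966.2
  [11→13]: (137.6+87.7)/2 × 2 = 225.3
  Sum = 5032.05 µg/L·hr
F = (AUC_ev/D_ev)/(AUC_iv/D_iv) = (5032.05/20)/(3300/5) = 251.6025/660 = 0.3812

F = 0.381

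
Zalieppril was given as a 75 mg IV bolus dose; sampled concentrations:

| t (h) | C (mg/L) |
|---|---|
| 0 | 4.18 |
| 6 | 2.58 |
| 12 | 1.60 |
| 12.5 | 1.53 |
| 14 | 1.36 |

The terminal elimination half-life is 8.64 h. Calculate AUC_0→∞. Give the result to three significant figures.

Trapezoidal AUC_0→14:
  [0→6]: (4.18+2.58)/2 × 6 = 20.28
  [6→12]: (2.58+1.60)/2 × 6 = 12.54
  [12→12.5]: (1.60+1.53)/2 × 0.5 = 0.7825
  [12.5→14]: (1.53+1.36)/2 × 1.5 = 2.1675
  Sum = 35.77 mg/L·h
k_e = ln2 / t½ = 0.693147 / 8.64 = 0.0802 h^-1
Extrapolated tail: C_last / k_e = 1.36 / 0.0802 = 16.958
AUC_0→∞ = 35.77 + 16.958 = 52.728 mg/L·h

AUC = 52.7 mg/L·h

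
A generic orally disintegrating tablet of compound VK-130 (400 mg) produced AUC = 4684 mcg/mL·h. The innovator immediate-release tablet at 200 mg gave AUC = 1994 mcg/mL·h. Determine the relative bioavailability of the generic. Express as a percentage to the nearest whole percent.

F_rel = 117%

F_rel = (AUC_test/D_test) / (AUC_ref/D_ref)
      = (4684/400) / (1994/200)
      = 11.71 / 9.97 = 1.1745 = 117.45%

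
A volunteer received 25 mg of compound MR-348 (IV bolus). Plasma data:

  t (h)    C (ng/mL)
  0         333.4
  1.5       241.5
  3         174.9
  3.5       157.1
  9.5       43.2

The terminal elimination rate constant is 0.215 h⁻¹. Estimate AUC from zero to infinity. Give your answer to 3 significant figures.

Trapezoidal AUC_0→9.5:
  [0→1.5]: (333.4+241.5)/2 × 1.5 = 431.175
  [1.5→3]: (241.5+174.9)/2 × 1.5 = 312.3
  [3→3.5]: (174.9+157.1)/2 × 0.5 = 83.0
  [3.5→9.5]: (157.1+43.2)/2 × 6 = 600.9
  Sum = 1427.375 ng/mL·h
Extrapolated tail: C_last / k_e = 43.2 / 0.215 = 200.930
AUC_0→∞ = 1427.375 + 200.930 = 1628.305 ng/mL·h

AUC = 1630 ng/mL·h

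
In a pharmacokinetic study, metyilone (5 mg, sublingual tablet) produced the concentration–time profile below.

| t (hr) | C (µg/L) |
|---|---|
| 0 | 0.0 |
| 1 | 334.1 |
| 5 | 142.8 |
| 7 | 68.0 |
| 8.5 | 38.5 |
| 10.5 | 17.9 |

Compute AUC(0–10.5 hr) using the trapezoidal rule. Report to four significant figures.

Trapezoidal AUC_0→10.5:
  [0→1]: (0.0+334.1)/2 × 1 = 167.05
  [1→5]: (334.1+142.8)/2 × 4 = 953.8
  [5→7]: (142.8+68.0)/2 × 2 = 210.8
  [7→8.5]: (68.0+38.5)/2 × 1.5 = 79.875
  [8.5→10.5]: (38.5+17.9)/2 × 2 = 56.4
  Sum = 1467.925 µg/L·hr

AUC = 1468 µg/L·hr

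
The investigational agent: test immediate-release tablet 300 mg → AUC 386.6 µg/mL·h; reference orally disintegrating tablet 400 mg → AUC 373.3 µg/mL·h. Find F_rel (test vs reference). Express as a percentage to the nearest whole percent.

F_rel = 138%

F_rel = (AUC_test/D_test) / (AUC_ref/D_ref)
      = (386.6/300) / (373.3/400)
      = 1.28867 / 0.93325 = 1.3808 = 138.08%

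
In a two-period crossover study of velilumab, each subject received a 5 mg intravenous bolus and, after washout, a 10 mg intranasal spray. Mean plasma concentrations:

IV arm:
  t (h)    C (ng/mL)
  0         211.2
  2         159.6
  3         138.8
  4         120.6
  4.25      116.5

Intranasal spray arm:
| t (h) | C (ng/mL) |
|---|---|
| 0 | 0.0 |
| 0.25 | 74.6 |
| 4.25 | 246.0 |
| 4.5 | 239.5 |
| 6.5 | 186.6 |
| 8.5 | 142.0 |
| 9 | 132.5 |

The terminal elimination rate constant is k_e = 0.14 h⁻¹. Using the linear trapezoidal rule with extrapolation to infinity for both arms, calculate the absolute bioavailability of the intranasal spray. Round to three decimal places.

Trapezoidal AUC_0→4.25 (IV):
  [0→2]: (211.2+159.6)/2 × 2 = 370.8
  [2→3]: (159.6+138.8)/2 × 1 = 149.2
  [3→4]: (138.8+120.6)/2 × 1 = 129.7
  [4→4.25]: (120.6+116.5)/2 × 0.25 = 29.6375
  Sum = 679.3375 ng/mL·h
IV tail: 116.5/0.14 = 832.143; AUC_iv,0→∞ = 679.3375 + 832.143 = 1511.4805 ng/mL·h
Trapezoidal AUC_0→9 (intranasal spray):
  [0→0.25]: (0.0+74.6)/2 × 0.25 = 9.325
  [0.25→4.25]: (74.6+246.0)/2 × 4 = 641.2
  [4.25→4.5]: (246.0+239.5)/2 × 0.25 = 60.6875
  [4.5→6.5]: (239.5+186.6)/2 × 2 = 426.1
  [6.5→8.5]: (186.6+142.0)/2 × 2 = 328.6
  [8.5→9]: (142.0+132.5)/2 × 0.5 = 68.625
  Sum = 1534.5375 ng/mL·h
intranasal spray tail: 132.5/0.14 = 946.429; AUC_ev,0→∞ = 1534.5375 + 946.429 = 2480.9665 ng/mL·h
F = (AUC_ev/D_ev)/(AUC_iv/D_iv) = (2480.9665/10)/(1511.4805/5) = 248.09665/302.2961 = 0.8207

F = 0.821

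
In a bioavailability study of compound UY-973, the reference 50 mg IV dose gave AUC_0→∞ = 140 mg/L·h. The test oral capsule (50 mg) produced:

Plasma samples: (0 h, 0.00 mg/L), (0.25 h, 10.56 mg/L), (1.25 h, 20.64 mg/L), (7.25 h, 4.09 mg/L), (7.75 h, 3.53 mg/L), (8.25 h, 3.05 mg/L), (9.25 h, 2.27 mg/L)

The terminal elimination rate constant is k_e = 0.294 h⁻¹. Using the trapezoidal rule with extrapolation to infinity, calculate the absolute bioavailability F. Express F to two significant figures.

F = 0.75

Trapezoidal AUC_0→9.25 (oral capsule):
  [0→0.25]: (0.00+10.56)/2 × 0.25 = 1.32
  [0.25→1.25]: (10.56+20.64)/2 × 1 = 15.6
  [1.25→7.25]: (20.64+4.09)/2 × 6 = 74.19
  [7.25→7.75]: (4.09+3.53)/2 × 0.5 = 1.905
  [7.75→8.25]: (3.53+3.05)/2 × 0.5 = 1.645
  [8.25→9.25]: (3.05+2.27)/2 × 1 = 2.66
  Sum = 97.32 mg/L·h
Tail: C_last/k_e = 2.27/0.294 = 7.721
AUC_0→∞ (oral capsule) = 97.32 + 7.721 = 105.041 mg/L·h
F = (AUC_ev/D_ev)/(AUC_iv/D_iv) = (105.041/50)/(140/50) = 2.10082/2.8 = 0.7503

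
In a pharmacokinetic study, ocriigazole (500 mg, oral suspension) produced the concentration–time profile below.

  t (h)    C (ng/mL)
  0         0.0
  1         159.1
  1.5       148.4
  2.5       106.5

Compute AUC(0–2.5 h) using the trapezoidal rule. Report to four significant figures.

Trapezoidal AUC_0→2.5:
  [0→1]: (0.0+159.1)/2 × 1 = 79.55
  [1→1.5]: (159.1+148.4)/2 × 0.5 = 76.875
  [1.5→2.5]: (148.4+106.5)/2 × 1 = 127.45
  Sum = 283.875 ng/mL·h

AUC = 283.9 ng/mL·h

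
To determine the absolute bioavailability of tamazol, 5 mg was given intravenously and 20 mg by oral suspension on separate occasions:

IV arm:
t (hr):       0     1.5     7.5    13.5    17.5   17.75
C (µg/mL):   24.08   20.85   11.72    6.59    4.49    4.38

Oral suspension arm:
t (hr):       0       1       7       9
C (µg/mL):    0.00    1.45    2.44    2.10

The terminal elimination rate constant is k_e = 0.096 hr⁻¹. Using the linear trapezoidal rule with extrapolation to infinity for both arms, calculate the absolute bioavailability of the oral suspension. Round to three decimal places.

Trapezoidal AUC_0→17.75 (IV):
  [0→1.5]: (24.08+20.85)/2 × 1.5 = 33.6975
  [1.5→7.5]: (20.85+11.72)/2 × 6 = 97.71
  [7.5→13.5]: (11.72+6.59)/2 × 6 = 54.93
  [13.5→17.5]: (6.59+4.49)/2 × 4 = 22.16
  [17.5→17.75]: (4.49+4.38)/2 × 0.25 = 1.10875
  Sum = 209.60625 µg/mL·hr
IV tail: 4.38/0.096 = 45.625; AUC_iv,0→∞ = 209.60625 + 45.625 = 255.23125 µg/mL·hr
Trapezoidal AUC_0→9 (oral suspension):
  [0→1]: (0.00+1.45)/2 × 1 = 0.725
  [1→7]: (1.45+2.44)/2 × 6 = 11.67
  [7→9]: (2.44+2.10)/2 × 2 = 4.54
  Sum = 16.935 µg/mL·hr
oral suspension tail: 2.10/0.096 = 21.875; AUC_ev,0→∞ = 16.935 + 21.875 = 38.81 µg/mL·hr
F = (AUC_ev/D_ev)/(AUC_iv/D_iv) = (38.81/20)/(255.23125/5) = 1.9405/51.04625 = 0.0380

F = 0.038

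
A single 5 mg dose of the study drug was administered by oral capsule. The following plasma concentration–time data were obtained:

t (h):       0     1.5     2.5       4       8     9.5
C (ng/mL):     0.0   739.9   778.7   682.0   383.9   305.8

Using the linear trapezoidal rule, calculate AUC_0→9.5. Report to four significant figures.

Trapezoidal AUC_0→9.5:
  [0→1.5]: (0.0+739.9)/2 × 1.5 = 554.925
  [1.5→2.5]: (739.9+778.7)/2 × 1 = 759.3
  [2.5→4]: (778.7+682.0)/2 × 1.5 = 1095.525
  [4→8]: (682.0+383.9)/2 × 4 = 2131.8
  [8→9.5]: (383.9+305.8)/2 × 1.5 = 517.275
  Sum = 5058.825 ng/mL·h

AUC = 5059 ng/mL·h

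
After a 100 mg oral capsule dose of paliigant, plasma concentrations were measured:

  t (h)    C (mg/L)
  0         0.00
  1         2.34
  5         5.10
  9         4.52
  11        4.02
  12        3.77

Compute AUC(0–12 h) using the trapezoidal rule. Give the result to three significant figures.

AUC = 47.7 mg/L·h

Trapezoidal AUC_0→12:
  [0→1]: (0.00+2.34)/2 × 1 = 1.17
  [1→5]: (2.34+5.10)/2 × 4 = 14.88
  [5→9]: (5.10+4.52)/2 × 4 = 19.24
  [9→11]: (4.52+4.02)/2 × 2 = 8.54
  [11→12]: (4.02+3.77)/2 × 1 = 3.895
  Sum = 47.725 mg/L·h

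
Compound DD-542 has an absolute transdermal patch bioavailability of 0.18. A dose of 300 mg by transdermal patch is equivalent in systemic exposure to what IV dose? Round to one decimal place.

Systemic exposure from an extravascular dose = F × D_ev, so the equivalent IV dose is F × D_ev.
D_iv = F × D_ev = 0.18 × 300 = 54 mg

D_iv = 54.0 mg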